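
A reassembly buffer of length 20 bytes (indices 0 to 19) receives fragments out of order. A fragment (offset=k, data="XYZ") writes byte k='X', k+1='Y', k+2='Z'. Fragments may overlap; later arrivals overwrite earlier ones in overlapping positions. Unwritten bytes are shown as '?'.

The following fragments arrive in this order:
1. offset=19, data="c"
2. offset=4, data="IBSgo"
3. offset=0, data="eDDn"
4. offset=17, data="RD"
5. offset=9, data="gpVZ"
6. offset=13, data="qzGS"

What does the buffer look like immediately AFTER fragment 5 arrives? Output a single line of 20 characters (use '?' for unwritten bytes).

Answer: eDDnIBSgogpVZ????RDc

Derivation:
Fragment 1: offset=19 data="c" -> buffer=???????????????????c
Fragment 2: offset=4 data="IBSgo" -> buffer=????IBSgo??????????c
Fragment 3: offset=0 data="eDDn" -> buffer=eDDnIBSgo??????????c
Fragment 4: offset=17 data="RD" -> buffer=eDDnIBSgo????????RDc
Fragment 5: offset=9 data="gpVZ" -> buffer=eDDnIBSgogpVZ????RDc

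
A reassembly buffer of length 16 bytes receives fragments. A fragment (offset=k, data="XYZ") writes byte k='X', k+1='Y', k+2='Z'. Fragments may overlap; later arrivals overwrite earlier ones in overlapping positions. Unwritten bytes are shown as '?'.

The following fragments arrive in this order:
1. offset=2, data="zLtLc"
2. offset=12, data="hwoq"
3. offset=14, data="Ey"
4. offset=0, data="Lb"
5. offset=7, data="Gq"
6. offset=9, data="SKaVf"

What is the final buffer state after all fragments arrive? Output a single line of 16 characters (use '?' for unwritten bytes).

Fragment 1: offset=2 data="zLtLc" -> buffer=??zLtLc?????????
Fragment 2: offset=12 data="hwoq" -> buffer=??zLtLc?????hwoq
Fragment 3: offset=14 data="Ey" -> buffer=??zLtLc?????hwEy
Fragment 4: offset=0 data="Lb" -> buffer=LbzLtLc?????hwEy
Fragment 5: offset=7 data="Gq" -> buffer=LbzLtLcGq???hwEy
Fragment 6: offset=9 data="SKaVf" -> buffer=LbzLtLcGqSKaVfEy

Answer: LbzLtLcGqSKaVfEy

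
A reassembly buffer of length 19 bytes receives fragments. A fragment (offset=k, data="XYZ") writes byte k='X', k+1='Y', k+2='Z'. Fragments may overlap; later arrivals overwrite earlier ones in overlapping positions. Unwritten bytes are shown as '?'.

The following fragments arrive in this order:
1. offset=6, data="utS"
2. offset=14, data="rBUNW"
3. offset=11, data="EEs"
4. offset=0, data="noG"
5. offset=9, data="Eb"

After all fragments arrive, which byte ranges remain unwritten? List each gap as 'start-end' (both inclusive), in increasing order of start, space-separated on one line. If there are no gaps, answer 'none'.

Fragment 1: offset=6 len=3
Fragment 2: offset=14 len=5
Fragment 3: offset=11 len=3
Fragment 4: offset=0 len=3
Fragment 5: offset=9 len=2
Gaps: 3-5

Answer: 3-5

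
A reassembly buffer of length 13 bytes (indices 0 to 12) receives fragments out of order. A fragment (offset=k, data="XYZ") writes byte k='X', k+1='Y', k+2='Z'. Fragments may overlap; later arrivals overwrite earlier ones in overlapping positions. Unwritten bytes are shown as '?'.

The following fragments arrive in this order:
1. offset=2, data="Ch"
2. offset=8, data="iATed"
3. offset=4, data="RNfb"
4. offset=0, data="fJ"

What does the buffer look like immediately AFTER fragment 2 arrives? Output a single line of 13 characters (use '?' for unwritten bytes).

Answer: ??Ch????iATed

Derivation:
Fragment 1: offset=2 data="Ch" -> buffer=??Ch?????????
Fragment 2: offset=8 data="iATed" -> buffer=??Ch????iATed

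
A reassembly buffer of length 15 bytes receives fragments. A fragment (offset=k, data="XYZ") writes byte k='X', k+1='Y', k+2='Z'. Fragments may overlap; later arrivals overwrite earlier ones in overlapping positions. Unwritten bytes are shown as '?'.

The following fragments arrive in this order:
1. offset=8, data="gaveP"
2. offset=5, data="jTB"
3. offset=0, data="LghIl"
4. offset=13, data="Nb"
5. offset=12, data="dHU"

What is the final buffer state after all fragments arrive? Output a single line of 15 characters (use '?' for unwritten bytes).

Fragment 1: offset=8 data="gaveP" -> buffer=????????gaveP??
Fragment 2: offset=5 data="jTB" -> buffer=?????jTBgaveP??
Fragment 3: offset=0 data="LghIl" -> buffer=LghIljTBgaveP??
Fragment 4: offset=13 data="Nb" -> buffer=LghIljTBgavePNb
Fragment 5: offset=12 data="dHU" -> buffer=LghIljTBgavedHU

Answer: LghIljTBgavedHU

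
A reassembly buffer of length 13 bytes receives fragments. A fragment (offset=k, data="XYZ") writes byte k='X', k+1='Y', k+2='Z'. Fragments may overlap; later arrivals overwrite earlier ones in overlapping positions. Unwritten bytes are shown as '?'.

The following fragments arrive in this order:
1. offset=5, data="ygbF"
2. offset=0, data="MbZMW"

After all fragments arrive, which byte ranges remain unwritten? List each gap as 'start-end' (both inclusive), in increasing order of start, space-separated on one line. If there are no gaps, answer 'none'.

Fragment 1: offset=5 len=4
Fragment 2: offset=0 len=5
Gaps: 9-12

Answer: 9-12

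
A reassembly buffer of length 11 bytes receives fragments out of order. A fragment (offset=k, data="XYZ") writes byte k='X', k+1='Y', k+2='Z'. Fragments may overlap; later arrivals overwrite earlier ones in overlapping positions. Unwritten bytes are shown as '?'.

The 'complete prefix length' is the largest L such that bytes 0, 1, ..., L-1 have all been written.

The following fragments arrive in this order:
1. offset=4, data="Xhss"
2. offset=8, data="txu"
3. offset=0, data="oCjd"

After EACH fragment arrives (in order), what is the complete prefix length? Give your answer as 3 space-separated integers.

Answer: 0 0 11

Derivation:
Fragment 1: offset=4 data="Xhss" -> buffer=????Xhss??? -> prefix_len=0
Fragment 2: offset=8 data="txu" -> buffer=????Xhsstxu -> prefix_len=0
Fragment 3: offset=0 data="oCjd" -> buffer=oCjdXhsstxu -> prefix_len=11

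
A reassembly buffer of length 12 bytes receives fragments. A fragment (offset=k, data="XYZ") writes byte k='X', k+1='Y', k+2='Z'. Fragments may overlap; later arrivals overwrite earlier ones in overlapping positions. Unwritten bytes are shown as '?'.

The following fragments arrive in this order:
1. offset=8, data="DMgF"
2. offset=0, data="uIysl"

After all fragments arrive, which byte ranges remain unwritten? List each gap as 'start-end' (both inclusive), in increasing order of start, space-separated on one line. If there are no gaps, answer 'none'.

Answer: 5-7

Derivation:
Fragment 1: offset=8 len=4
Fragment 2: offset=0 len=5
Gaps: 5-7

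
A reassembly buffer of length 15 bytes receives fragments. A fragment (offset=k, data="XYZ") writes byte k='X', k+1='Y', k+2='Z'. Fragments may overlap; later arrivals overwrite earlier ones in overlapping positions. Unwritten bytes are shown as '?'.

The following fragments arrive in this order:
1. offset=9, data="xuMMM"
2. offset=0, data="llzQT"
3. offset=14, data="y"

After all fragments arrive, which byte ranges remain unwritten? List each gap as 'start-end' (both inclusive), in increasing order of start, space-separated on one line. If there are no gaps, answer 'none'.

Fragment 1: offset=9 len=5
Fragment 2: offset=0 len=5
Fragment 3: offset=14 len=1
Gaps: 5-8

Answer: 5-8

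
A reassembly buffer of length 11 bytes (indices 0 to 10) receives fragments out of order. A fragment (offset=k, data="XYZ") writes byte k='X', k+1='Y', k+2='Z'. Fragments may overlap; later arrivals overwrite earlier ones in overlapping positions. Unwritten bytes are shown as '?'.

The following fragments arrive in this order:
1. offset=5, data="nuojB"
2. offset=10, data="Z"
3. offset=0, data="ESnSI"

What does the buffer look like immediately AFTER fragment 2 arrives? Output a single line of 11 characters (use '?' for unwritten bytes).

Fragment 1: offset=5 data="nuojB" -> buffer=?????nuojB?
Fragment 2: offset=10 data="Z" -> buffer=?????nuojBZ

Answer: ?????nuojBZ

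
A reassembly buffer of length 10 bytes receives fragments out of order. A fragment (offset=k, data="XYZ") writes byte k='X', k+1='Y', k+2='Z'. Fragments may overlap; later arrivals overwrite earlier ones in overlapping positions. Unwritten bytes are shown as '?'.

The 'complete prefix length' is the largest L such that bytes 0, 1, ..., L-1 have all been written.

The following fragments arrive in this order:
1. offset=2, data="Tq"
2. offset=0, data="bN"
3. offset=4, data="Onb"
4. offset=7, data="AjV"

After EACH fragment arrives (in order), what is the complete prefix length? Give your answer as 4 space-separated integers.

Answer: 0 4 7 10

Derivation:
Fragment 1: offset=2 data="Tq" -> buffer=??Tq?????? -> prefix_len=0
Fragment 2: offset=0 data="bN" -> buffer=bNTq?????? -> prefix_len=4
Fragment 3: offset=4 data="Onb" -> buffer=bNTqOnb??? -> prefix_len=7
Fragment 4: offset=7 data="AjV" -> buffer=bNTqOnbAjV -> prefix_len=10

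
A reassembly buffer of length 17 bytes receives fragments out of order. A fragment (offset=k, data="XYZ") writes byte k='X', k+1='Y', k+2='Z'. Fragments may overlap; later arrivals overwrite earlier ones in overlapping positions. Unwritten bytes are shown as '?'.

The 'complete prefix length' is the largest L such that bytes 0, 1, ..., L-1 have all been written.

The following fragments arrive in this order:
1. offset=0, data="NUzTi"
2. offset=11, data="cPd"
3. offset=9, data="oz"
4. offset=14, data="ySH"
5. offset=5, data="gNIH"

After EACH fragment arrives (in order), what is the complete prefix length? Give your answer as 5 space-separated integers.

Fragment 1: offset=0 data="NUzTi" -> buffer=NUzTi???????????? -> prefix_len=5
Fragment 2: offset=11 data="cPd" -> buffer=NUzTi??????cPd??? -> prefix_len=5
Fragment 3: offset=9 data="oz" -> buffer=NUzTi????ozcPd??? -> prefix_len=5
Fragment 4: offset=14 data="ySH" -> buffer=NUzTi????ozcPdySH -> prefix_len=5
Fragment 5: offset=5 data="gNIH" -> buffer=NUzTigNIHozcPdySH -> prefix_len=17

Answer: 5 5 5 5 17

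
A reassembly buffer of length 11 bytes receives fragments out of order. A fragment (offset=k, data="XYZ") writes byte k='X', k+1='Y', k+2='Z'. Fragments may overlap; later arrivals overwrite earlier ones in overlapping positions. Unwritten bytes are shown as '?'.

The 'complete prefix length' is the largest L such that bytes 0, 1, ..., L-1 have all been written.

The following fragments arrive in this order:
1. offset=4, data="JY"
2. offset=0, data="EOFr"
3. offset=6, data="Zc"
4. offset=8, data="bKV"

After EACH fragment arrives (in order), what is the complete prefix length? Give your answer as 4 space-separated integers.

Answer: 0 6 8 11

Derivation:
Fragment 1: offset=4 data="JY" -> buffer=????JY????? -> prefix_len=0
Fragment 2: offset=0 data="EOFr" -> buffer=EOFrJY????? -> prefix_len=6
Fragment 3: offset=6 data="Zc" -> buffer=EOFrJYZc??? -> prefix_len=8
Fragment 4: offset=8 data="bKV" -> buffer=EOFrJYZcbKV -> prefix_len=11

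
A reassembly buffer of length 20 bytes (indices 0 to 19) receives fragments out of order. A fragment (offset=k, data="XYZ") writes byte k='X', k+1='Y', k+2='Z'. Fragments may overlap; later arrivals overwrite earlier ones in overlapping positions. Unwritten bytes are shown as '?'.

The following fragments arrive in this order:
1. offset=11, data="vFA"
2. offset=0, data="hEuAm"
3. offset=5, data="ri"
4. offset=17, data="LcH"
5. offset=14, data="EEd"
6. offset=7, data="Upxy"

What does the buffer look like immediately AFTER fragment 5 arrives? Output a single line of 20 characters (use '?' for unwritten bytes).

Answer: hEuAmri????vFAEEdLcH

Derivation:
Fragment 1: offset=11 data="vFA" -> buffer=???????????vFA??????
Fragment 2: offset=0 data="hEuAm" -> buffer=hEuAm??????vFA??????
Fragment 3: offset=5 data="ri" -> buffer=hEuAmri????vFA??????
Fragment 4: offset=17 data="LcH" -> buffer=hEuAmri????vFA???LcH
Fragment 5: offset=14 data="EEd" -> buffer=hEuAmri????vFAEEdLcH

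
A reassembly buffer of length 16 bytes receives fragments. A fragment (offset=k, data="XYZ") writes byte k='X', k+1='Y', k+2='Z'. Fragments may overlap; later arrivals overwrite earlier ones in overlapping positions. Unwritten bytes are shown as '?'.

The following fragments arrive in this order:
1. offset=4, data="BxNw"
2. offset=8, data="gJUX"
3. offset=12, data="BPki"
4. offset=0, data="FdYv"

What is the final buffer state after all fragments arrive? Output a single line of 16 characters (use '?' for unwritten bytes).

Answer: FdYvBxNwgJUXBPki

Derivation:
Fragment 1: offset=4 data="BxNw" -> buffer=????BxNw????????
Fragment 2: offset=8 data="gJUX" -> buffer=????BxNwgJUX????
Fragment 3: offset=12 data="BPki" -> buffer=????BxNwgJUXBPki
Fragment 4: offset=0 data="FdYv" -> buffer=FdYvBxNwgJUXBPki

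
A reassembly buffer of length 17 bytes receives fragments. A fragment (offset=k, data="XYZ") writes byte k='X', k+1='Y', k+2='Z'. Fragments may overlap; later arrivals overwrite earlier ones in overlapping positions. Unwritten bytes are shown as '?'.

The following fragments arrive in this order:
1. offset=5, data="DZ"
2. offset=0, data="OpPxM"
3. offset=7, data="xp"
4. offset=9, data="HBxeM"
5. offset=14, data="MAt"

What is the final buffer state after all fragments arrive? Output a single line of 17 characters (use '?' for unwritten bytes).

Answer: OpPxMDZxpHBxeMMAt

Derivation:
Fragment 1: offset=5 data="DZ" -> buffer=?????DZ??????????
Fragment 2: offset=0 data="OpPxM" -> buffer=OpPxMDZ??????????
Fragment 3: offset=7 data="xp" -> buffer=OpPxMDZxp????????
Fragment 4: offset=9 data="HBxeM" -> buffer=OpPxMDZxpHBxeM???
Fragment 5: offset=14 data="MAt" -> buffer=OpPxMDZxpHBxeMMAt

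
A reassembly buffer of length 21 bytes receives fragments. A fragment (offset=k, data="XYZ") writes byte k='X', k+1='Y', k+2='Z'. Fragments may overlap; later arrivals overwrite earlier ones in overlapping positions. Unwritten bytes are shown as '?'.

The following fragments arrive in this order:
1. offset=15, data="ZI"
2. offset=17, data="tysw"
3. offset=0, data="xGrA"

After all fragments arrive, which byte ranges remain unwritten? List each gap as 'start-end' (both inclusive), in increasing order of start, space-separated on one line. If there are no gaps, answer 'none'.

Fragment 1: offset=15 len=2
Fragment 2: offset=17 len=4
Fragment 3: offset=0 len=4
Gaps: 4-14

Answer: 4-14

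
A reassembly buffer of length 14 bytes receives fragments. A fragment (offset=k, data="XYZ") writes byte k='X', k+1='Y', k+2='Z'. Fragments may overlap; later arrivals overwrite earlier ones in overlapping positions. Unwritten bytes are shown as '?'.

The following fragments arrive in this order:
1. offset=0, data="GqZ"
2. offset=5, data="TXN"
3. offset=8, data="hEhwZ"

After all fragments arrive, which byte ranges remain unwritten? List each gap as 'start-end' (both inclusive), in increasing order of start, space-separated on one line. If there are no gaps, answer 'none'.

Fragment 1: offset=0 len=3
Fragment 2: offset=5 len=3
Fragment 3: offset=8 len=5
Gaps: 3-4 13-13

Answer: 3-4 13-13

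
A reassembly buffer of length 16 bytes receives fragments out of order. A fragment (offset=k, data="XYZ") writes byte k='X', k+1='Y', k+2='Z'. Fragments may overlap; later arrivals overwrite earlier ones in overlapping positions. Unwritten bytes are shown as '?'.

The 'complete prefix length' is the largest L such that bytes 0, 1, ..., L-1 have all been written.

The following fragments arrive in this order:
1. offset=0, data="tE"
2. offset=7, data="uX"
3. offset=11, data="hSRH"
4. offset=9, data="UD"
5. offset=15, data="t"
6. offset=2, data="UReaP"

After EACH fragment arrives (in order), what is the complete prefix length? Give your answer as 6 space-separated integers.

Fragment 1: offset=0 data="tE" -> buffer=tE?????????????? -> prefix_len=2
Fragment 2: offset=7 data="uX" -> buffer=tE?????uX??????? -> prefix_len=2
Fragment 3: offset=11 data="hSRH" -> buffer=tE?????uX??hSRH? -> prefix_len=2
Fragment 4: offset=9 data="UD" -> buffer=tE?????uXUDhSRH? -> prefix_len=2
Fragment 5: offset=15 data="t" -> buffer=tE?????uXUDhSRHt -> prefix_len=2
Fragment 6: offset=2 data="UReaP" -> buffer=tEUReaPuXUDhSRHt -> prefix_len=16

Answer: 2 2 2 2 2 16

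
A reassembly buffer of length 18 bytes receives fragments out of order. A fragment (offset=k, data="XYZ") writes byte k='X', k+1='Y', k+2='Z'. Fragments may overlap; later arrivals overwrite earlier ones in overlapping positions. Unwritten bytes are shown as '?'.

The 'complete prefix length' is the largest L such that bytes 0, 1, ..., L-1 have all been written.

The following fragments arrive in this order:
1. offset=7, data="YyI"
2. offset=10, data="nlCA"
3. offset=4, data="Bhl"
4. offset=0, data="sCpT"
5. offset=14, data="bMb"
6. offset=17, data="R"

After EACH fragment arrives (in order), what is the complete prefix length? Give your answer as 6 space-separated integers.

Fragment 1: offset=7 data="YyI" -> buffer=???????YyI???????? -> prefix_len=0
Fragment 2: offset=10 data="nlCA" -> buffer=???????YyInlCA???? -> prefix_len=0
Fragment 3: offset=4 data="Bhl" -> buffer=????BhlYyInlCA???? -> prefix_len=0
Fragment 4: offset=0 data="sCpT" -> buffer=sCpTBhlYyInlCA???? -> prefix_len=14
Fragment 5: offset=14 data="bMb" -> buffer=sCpTBhlYyInlCAbMb? -> prefix_len=17
Fragment 6: offset=17 data="R" -> buffer=sCpTBhlYyInlCAbMbR -> prefix_len=18

Answer: 0 0 0 14 17 18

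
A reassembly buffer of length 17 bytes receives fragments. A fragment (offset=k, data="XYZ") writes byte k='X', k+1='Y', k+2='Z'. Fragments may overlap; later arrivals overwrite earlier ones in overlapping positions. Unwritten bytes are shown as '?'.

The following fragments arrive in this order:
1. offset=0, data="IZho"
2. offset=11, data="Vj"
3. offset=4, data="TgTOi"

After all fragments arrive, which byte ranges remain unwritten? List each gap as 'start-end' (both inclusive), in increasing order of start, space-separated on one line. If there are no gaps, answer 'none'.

Fragment 1: offset=0 len=4
Fragment 2: offset=11 len=2
Fragment 3: offset=4 len=5
Gaps: 9-10 13-16

Answer: 9-10 13-16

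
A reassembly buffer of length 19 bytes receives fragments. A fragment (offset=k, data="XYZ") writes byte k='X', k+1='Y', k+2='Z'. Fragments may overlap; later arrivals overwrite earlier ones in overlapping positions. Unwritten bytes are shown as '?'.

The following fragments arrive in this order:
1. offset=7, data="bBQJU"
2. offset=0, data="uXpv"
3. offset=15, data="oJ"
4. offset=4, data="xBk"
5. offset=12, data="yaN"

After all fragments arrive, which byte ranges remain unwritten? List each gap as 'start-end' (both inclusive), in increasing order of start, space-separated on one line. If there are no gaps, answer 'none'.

Answer: 17-18

Derivation:
Fragment 1: offset=7 len=5
Fragment 2: offset=0 len=4
Fragment 3: offset=15 len=2
Fragment 4: offset=4 len=3
Fragment 5: offset=12 len=3
Gaps: 17-18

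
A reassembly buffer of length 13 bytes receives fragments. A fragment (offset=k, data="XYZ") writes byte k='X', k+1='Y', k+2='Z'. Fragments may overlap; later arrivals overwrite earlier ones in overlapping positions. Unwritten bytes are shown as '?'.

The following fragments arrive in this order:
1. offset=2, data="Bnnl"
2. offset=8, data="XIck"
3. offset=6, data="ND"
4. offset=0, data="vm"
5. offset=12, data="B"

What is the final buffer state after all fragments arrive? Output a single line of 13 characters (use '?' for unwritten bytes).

Fragment 1: offset=2 data="Bnnl" -> buffer=??Bnnl???????
Fragment 2: offset=8 data="XIck" -> buffer=??Bnnl??XIck?
Fragment 3: offset=6 data="ND" -> buffer=??BnnlNDXIck?
Fragment 4: offset=0 data="vm" -> buffer=vmBnnlNDXIck?
Fragment 5: offset=12 data="B" -> buffer=vmBnnlNDXIckB

Answer: vmBnnlNDXIckB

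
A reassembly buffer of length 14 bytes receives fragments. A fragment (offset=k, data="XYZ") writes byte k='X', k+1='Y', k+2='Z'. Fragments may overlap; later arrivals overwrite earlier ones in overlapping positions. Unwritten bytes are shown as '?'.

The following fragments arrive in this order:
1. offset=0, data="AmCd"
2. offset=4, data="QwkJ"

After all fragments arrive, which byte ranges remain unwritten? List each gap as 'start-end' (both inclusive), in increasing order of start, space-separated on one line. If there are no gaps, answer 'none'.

Answer: 8-13

Derivation:
Fragment 1: offset=0 len=4
Fragment 2: offset=4 len=4
Gaps: 8-13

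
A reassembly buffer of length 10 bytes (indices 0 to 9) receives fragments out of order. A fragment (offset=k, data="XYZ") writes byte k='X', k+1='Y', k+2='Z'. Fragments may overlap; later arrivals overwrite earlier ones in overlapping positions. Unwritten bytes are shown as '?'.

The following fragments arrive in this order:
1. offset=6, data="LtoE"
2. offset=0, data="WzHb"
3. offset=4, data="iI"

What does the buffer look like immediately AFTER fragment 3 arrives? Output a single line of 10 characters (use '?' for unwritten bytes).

Fragment 1: offset=6 data="LtoE" -> buffer=??????LtoE
Fragment 2: offset=0 data="WzHb" -> buffer=WzHb??LtoE
Fragment 3: offset=4 data="iI" -> buffer=WzHbiILtoE

Answer: WzHbiILtoE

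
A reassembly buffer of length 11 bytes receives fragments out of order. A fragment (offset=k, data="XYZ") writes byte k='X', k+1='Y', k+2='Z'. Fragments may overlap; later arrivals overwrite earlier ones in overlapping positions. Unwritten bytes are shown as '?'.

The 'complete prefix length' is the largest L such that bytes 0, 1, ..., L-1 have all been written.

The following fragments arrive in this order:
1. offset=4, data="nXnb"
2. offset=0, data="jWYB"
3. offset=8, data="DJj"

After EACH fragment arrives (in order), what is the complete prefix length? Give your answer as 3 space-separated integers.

Answer: 0 8 11

Derivation:
Fragment 1: offset=4 data="nXnb" -> buffer=????nXnb??? -> prefix_len=0
Fragment 2: offset=0 data="jWYB" -> buffer=jWYBnXnb??? -> prefix_len=8
Fragment 3: offset=8 data="DJj" -> buffer=jWYBnXnbDJj -> prefix_len=11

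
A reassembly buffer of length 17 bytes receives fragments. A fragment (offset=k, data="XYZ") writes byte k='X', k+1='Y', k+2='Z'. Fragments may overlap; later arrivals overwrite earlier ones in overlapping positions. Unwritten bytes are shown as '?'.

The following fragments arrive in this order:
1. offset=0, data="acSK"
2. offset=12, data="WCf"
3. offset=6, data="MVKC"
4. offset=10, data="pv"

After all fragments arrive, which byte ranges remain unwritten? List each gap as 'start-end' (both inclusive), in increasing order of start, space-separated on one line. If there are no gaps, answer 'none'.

Fragment 1: offset=0 len=4
Fragment 2: offset=12 len=3
Fragment 3: offset=6 len=4
Fragment 4: offset=10 len=2
Gaps: 4-5 15-16

Answer: 4-5 15-16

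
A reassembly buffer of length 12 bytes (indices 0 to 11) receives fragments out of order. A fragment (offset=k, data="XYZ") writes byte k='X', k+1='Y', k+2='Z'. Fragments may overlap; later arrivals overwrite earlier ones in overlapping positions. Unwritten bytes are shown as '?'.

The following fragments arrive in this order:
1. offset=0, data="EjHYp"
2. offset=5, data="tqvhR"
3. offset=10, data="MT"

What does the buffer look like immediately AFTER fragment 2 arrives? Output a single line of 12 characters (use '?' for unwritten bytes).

Answer: EjHYptqvhR??

Derivation:
Fragment 1: offset=0 data="EjHYp" -> buffer=EjHYp???????
Fragment 2: offset=5 data="tqvhR" -> buffer=EjHYptqvhR??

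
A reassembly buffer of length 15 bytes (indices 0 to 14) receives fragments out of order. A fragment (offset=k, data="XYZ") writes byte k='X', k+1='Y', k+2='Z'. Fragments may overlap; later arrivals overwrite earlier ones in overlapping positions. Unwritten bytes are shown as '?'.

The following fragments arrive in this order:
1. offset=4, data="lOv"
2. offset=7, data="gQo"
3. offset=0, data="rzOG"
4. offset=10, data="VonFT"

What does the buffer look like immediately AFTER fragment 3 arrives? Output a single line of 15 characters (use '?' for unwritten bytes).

Answer: rzOGlOvgQo?????

Derivation:
Fragment 1: offset=4 data="lOv" -> buffer=????lOv????????
Fragment 2: offset=7 data="gQo" -> buffer=????lOvgQo?????
Fragment 3: offset=0 data="rzOG" -> buffer=rzOGlOvgQo?????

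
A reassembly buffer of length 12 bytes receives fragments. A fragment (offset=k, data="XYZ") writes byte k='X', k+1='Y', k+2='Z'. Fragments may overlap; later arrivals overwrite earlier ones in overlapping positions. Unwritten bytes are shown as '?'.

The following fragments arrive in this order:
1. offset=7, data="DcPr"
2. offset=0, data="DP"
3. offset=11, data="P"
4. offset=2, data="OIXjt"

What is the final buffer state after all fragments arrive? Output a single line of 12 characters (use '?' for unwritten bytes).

Fragment 1: offset=7 data="DcPr" -> buffer=???????DcPr?
Fragment 2: offset=0 data="DP" -> buffer=DP?????DcPr?
Fragment 3: offset=11 data="P" -> buffer=DP?????DcPrP
Fragment 4: offset=2 data="OIXjt" -> buffer=DPOIXjtDcPrP

Answer: DPOIXjtDcPrP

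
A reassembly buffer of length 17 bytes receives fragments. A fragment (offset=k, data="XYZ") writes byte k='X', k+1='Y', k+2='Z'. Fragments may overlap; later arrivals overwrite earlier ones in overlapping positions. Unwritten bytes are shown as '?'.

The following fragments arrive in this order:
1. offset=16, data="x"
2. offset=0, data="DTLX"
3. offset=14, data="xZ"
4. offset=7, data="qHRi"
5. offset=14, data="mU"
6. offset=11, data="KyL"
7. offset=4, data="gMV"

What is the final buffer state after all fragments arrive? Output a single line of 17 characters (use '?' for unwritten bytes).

Answer: DTLXgMVqHRiKyLmUx

Derivation:
Fragment 1: offset=16 data="x" -> buffer=????????????????x
Fragment 2: offset=0 data="DTLX" -> buffer=DTLX????????????x
Fragment 3: offset=14 data="xZ" -> buffer=DTLX??????????xZx
Fragment 4: offset=7 data="qHRi" -> buffer=DTLX???qHRi???xZx
Fragment 5: offset=14 data="mU" -> buffer=DTLX???qHRi???mUx
Fragment 6: offset=11 data="KyL" -> buffer=DTLX???qHRiKyLmUx
Fragment 7: offset=4 data="gMV" -> buffer=DTLXgMVqHRiKyLmUx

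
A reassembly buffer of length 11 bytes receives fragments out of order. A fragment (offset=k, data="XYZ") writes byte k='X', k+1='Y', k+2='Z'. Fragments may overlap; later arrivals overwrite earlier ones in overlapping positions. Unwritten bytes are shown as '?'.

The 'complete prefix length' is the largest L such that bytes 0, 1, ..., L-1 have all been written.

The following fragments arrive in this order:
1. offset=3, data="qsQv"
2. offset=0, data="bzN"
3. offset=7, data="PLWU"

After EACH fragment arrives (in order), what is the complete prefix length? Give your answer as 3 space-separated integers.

Fragment 1: offset=3 data="qsQv" -> buffer=???qsQv???? -> prefix_len=0
Fragment 2: offset=0 data="bzN" -> buffer=bzNqsQv???? -> prefix_len=7
Fragment 3: offset=7 data="PLWU" -> buffer=bzNqsQvPLWU -> prefix_len=11

Answer: 0 7 11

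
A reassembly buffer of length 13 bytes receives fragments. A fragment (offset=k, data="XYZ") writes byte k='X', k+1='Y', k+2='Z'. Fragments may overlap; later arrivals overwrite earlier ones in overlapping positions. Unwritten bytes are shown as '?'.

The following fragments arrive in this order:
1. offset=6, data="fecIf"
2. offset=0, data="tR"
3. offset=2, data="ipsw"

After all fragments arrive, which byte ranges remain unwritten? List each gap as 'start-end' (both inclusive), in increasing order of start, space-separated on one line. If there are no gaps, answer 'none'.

Fragment 1: offset=6 len=5
Fragment 2: offset=0 len=2
Fragment 3: offset=2 len=4
Gaps: 11-12

Answer: 11-12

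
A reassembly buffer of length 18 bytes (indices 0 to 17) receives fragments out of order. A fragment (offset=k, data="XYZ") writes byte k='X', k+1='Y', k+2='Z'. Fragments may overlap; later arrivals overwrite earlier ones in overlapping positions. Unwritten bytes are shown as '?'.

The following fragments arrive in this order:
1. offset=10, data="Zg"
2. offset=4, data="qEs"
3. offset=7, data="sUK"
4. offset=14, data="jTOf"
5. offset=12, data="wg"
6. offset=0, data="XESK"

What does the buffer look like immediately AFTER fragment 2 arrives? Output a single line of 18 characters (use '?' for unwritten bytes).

Answer: ????qEs???Zg??????

Derivation:
Fragment 1: offset=10 data="Zg" -> buffer=??????????Zg??????
Fragment 2: offset=4 data="qEs" -> buffer=????qEs???Zg??????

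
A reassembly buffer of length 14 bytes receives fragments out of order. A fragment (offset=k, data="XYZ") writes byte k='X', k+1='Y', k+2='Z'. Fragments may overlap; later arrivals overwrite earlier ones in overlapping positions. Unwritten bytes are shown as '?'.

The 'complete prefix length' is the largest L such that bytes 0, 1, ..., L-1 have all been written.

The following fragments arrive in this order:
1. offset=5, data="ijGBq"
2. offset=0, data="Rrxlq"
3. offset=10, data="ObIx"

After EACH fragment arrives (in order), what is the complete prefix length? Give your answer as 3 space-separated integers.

Answer: 0 10 14

Derivation:
Fragment 1: offset=5 data="ijGBq" -> buffer=?????ijGBq???? -> prefix_len=0
Fragment 2: offset=0 data="Rrxlq" -> buffer=RrxlqijGBq???? -> prefix_len=10
Fragment 3: offset=10 data="ObIx" -> buffer=RrxlqijGBqObIx -> prefix_len=14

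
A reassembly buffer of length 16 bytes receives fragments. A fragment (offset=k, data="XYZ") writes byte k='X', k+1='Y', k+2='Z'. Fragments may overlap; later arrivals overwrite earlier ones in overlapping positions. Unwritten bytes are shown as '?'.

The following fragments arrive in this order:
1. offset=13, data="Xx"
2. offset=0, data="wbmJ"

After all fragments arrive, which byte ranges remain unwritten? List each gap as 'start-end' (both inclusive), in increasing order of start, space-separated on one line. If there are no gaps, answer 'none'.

Answer: 4-12 15-15

Derivation:
Fragment 1: offset=13 len=2
Fragment 2: offset=0 len=4
Gaps: 4-12 15-15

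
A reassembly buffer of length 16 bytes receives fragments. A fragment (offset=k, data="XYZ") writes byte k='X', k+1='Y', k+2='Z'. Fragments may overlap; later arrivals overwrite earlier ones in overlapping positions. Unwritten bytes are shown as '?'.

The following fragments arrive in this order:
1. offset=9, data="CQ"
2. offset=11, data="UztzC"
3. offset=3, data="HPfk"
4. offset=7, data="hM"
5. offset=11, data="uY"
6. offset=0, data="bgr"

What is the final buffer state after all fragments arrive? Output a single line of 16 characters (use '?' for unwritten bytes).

Fragment 1: offset=9 data="CQ" -> buffer=?????????CQ?????
Fragment 2: offset=11 data="UztzC" -> buffer=?????????CQUztzC
Fragment 3: offset=3 data="HPfk" -> buffer=???HPfk??CQUztzC
Fragment 4: offset=7 data="hM" -> buffer=???HPfkhMCQUztzC
Fragment 5: offset=11 data="uY" -> buffer=???HPfkhMCQuYtzC
Fragment 6: offset=0 data="bgr" -> buffer=bgrHPfkhMCQuYtzC

Answer: bgrHPfkhMCQuYtzC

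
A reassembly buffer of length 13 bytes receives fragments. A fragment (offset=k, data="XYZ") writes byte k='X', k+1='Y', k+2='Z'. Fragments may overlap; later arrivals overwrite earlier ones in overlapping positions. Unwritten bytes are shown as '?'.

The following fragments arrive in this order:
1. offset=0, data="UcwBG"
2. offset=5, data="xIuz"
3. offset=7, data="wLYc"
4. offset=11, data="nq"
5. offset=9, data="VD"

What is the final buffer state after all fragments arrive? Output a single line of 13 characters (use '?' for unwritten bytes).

Fragment 1: offset=0 data="UcwBG" -> buffer=UcwBG????????
Fragment 2: offset=5 data="xIuz" -> buffer=UcwBGxIuz????
Fragment 3: offset=7 data="wLYc" -> buffer=UcwBGxIwLYc??
Fragment 4: offset=11 data="nq" -> buffer=UcwBGxIwLYcnq
Fragment 5: offset=9 data="VD" -> buffer=UcwBGxIwLVDnq

Answer: UcwBGxIwLVDnq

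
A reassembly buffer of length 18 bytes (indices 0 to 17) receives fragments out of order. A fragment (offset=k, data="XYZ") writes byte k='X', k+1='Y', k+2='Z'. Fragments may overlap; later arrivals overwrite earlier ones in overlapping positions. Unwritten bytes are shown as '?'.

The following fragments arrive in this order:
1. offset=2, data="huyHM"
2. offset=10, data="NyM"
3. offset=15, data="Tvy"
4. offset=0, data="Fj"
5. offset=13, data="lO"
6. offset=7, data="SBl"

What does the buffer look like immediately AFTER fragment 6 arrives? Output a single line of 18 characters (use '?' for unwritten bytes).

Answer: FjhuyHMSBlNyMlOTvy

Derivation:
Fragment 1: offset=2 data="huyHM" -> buffer=??huyHM???????????
Fragment 2: offset=10 data="NyM" -> buffer=??huyHM???NyM?????
Fragment 3: offset=15 data="Tvy" -> buffer=??huyHM???NyM??Tvy
Fragment 4: offset=0 data="Fj" -> buffer=FjhuyHM???NyM??Tvy
Fragment 5: offset=13 data="lO" -> buffer=FjhuyHM???NyMlOTvy
Fragment 6: offset=7 data="SBl" -> buffer=FjhuyHMSBlNyMlOTvy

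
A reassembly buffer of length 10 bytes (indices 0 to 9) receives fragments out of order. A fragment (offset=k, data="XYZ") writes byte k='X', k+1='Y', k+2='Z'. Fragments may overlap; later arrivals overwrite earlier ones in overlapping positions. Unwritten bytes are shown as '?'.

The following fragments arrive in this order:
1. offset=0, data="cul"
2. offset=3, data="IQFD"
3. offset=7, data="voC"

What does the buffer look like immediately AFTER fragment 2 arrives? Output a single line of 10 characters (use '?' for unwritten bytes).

Answer: culIQFD???

Derivation:
Fragment 1: offset=0 data="cul" -> buffer=cul???????
Fragment 2: offset=3 data="IQFD" -> buffer=culIQFD???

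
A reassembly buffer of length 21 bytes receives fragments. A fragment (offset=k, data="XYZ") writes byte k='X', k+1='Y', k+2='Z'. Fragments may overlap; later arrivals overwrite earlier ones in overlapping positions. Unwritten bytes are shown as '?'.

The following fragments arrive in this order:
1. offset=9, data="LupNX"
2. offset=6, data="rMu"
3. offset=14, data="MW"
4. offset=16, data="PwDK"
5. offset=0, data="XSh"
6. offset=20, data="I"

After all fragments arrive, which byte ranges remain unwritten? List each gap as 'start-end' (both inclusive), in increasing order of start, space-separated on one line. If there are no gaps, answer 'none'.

Fragment 1: offset=9 len=5
Fragment 2: offset=6 len=3
Fragment 3: offset=14 len=2
Fragment 4: offset=16 len=4
Fragment 5: offset=0 len=3
Fragment 6: offset=20 len=1
Gaps: 3-5

Answer: 3-5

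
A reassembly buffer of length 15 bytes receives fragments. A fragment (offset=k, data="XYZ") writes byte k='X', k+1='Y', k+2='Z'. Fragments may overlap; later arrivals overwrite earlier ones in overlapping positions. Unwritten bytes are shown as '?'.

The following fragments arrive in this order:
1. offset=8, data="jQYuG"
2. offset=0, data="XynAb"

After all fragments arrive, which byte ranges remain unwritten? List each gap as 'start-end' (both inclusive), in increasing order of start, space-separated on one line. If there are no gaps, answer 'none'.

Answer: 5-7 13-14

Derivation:
Fragment 1: offset=8 len=5
Fragment 2: offset=0 len=5
Gaps: 5-7 13-14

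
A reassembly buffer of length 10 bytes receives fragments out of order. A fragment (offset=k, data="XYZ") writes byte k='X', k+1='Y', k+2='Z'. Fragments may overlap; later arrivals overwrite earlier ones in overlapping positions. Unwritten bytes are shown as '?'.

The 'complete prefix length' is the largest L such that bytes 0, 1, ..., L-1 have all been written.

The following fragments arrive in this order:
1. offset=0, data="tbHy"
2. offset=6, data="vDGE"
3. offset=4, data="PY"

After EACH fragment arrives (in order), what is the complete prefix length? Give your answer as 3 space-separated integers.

Answer: 4 4 10

Derivation:
Fragment 1: offset=0 data="tbHy" -> buffer=tbHy?????? -> prefix_len=4
Fragment 2: offset=6 data="vDGE" -> buffer=tbHy??vDGE -> prefix_len=4
Fragment 3: offset=4 data="PY" -> buffer=tbHyPYvDGE -> prefix_len=10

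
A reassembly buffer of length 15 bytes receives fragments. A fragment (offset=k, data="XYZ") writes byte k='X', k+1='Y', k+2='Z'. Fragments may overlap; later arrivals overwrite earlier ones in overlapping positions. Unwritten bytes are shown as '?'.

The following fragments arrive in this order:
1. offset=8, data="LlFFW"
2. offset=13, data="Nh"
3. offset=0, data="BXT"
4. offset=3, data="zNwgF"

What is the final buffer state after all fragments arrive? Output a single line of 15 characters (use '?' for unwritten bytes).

Answer: BXTzNwgFLlFFWNh

Derivation:
Fragment 1: offset=8 data="LlFFW" -> buffer=????????LlFFW??
Fragment 2: offset=13 data="Nh" -> buffer=????????LlFFWNh
Fragment 3: offset=0 data="BXT" -> buffer=BXT?????LlFFWNh
Fragment 4: offset=3 data="zNwgF" -> buffer=BXTzNwgFLlFFWNh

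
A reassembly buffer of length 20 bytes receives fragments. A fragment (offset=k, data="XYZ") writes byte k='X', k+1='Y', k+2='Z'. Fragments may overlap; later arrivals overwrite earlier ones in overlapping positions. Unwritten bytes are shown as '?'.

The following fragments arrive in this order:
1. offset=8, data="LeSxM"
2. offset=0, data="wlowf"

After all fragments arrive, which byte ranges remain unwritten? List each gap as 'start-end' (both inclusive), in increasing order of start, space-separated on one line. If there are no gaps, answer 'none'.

Fragment 1: offset=8 len=5
Fragment 2: offset=0 len=5
Gaps: 5-7 13-19

Answer: 5-7 13-19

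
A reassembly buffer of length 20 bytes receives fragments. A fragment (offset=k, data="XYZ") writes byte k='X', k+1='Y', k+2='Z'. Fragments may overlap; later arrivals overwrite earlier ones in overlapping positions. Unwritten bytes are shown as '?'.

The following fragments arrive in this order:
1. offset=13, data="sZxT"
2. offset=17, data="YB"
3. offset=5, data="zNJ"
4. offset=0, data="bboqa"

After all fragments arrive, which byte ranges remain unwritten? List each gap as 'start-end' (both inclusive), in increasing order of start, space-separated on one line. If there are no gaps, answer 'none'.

Fragment 1: offset=13 len=4
Fragment 2: offset=17 len=2
Fragment 3: offset=5 len=3
Fragment 4: offset=0 len=5
Gaps: 8-12 19-19

Answer: 8-12 19-19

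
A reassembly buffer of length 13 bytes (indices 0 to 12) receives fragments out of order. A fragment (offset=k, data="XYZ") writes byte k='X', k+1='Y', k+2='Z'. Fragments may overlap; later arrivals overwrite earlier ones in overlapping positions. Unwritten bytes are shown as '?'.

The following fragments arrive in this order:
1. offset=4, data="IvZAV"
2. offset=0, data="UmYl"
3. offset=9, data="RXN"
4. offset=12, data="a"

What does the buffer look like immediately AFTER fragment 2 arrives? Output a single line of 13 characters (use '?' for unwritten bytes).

Answer: UmYlIvZAV????

Derivation:
Fragment 1: offset=4 data="IvZAV" -> buffer=????IvZAV????
Fragment 2: offset=0 data="UmYl" -> buffer=UmYlIvZAV????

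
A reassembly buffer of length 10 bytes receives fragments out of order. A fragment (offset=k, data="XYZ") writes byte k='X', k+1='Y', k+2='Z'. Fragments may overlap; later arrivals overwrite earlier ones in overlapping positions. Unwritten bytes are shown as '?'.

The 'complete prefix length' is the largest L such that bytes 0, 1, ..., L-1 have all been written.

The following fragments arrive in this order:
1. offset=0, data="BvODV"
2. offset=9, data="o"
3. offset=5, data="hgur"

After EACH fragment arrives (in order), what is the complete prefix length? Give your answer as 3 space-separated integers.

Answer: 5 5 10

Derivation:
Fragment 1: offset=0 data="BvODV" -> buffer=BvODV????? -> prefix_len=5
Fragment 2: offset=9 data="o" -> buffer=BvODV????o -> prefix_len=5
Fragment 3: offset=5 data="hgur" -> buffer=BvODVhguro -> prefix_len=10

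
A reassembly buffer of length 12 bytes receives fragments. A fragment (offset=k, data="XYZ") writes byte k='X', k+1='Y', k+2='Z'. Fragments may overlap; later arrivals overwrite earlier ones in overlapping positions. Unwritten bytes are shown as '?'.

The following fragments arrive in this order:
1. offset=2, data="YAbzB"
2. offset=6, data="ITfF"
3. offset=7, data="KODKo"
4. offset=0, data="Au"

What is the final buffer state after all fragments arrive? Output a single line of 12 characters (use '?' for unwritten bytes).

Answer: AuYAbzIKODKo

Derivation:
Fragment 1: offset=2 data="YAbzB" -> buffer=??YAbzB?????
Fragment 2: offset=6 data="ITfF" -> buffer=??YAbzITfF??
Fragment 3: offset=7 data="KODKo" -> buffer=??YAbzIKODKo
Fragment 4: offset=0 data="Au" -> buffer=AuYAbzIKODKo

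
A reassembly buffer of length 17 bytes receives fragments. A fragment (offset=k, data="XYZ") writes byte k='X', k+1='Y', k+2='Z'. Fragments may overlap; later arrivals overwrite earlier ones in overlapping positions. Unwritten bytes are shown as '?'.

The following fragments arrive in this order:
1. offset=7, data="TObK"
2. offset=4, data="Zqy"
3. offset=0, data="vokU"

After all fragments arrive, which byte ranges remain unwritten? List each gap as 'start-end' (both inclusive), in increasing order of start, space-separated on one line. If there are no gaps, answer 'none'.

Fragment 1: offset=7 len=4
Fragment 2: offset=4 len=3
Fragment 3: offset=0 len=4
Gaps: 11-16

Answer: 11-16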